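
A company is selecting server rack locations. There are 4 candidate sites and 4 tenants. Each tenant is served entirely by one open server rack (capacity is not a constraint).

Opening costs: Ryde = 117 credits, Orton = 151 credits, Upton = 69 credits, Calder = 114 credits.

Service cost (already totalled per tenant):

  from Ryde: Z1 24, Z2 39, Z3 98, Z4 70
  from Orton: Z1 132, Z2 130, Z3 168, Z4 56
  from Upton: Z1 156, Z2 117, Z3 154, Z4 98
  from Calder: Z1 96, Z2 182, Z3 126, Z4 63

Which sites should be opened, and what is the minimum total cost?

For any fixed open set, each tenant goes to its cheapest open site; total = fixed + service.
{Ryde}: Z1→Ryde 24, Z2→Ryde 39, Z3→Ryde 98, Z4→Ryde 70. Service 231; fixed 117; total 348.
{Ryde, Upton}: Z1→Ryde 24, Z2→Ryde 39, Z3→Ryde 98, Z4→Ryde 70. Service 231; fixed 186; total 417.
{Ryde, Calder}: Z1→Ryde 24, Z2→Ryde 39, Z3→Ryde 98, Z4→Calder 63. Service 224; fixed 231; total 455.
{Ryde, Orton, Upton, Calder}: Z1→Ryde 24, Z2→Ryde 39, Z3→Ryde 98, Z4→Orton 56. Service 217; fixed 451; total 668.
(All 15 nonempty subsets were checked; Ryde only is lowest.)

Open Ryde only; minimum total cost 348.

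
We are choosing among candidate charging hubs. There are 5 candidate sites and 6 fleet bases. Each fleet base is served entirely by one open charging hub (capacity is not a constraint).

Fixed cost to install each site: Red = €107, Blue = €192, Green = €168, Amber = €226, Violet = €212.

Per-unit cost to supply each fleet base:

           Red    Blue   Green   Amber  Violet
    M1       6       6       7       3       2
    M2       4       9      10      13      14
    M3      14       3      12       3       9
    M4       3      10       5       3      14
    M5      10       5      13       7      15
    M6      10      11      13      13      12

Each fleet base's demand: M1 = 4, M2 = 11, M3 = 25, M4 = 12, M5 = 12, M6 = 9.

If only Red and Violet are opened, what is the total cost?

Total cost: 842

Each fleet base is assigned to its cheapest site among the open ones.
{Red, Violet}: M1→Violet 2·4=8, M2→Red 4·11=44, M3→Violet 9·25=225, M4→Red 3·12=36, M5→Red 10·12=120, M6→Red 10·9=90. Service 523; fixed 319; total 842.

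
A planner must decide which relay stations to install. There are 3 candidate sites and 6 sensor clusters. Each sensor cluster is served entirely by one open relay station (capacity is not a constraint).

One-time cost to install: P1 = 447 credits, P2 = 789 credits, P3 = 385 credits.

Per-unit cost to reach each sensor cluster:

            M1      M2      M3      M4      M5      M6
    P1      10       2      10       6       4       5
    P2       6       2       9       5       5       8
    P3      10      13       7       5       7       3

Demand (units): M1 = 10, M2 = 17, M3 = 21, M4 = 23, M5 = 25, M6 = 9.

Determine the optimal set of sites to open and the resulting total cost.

Open P1 only; minimum total cost 1074.

For any fixed open set, each sensor cluster goes to its cheapest open site; total = fixed + service.
{P1}: M1→P1 10·10=100, M2→P1 2·17=34, M3→P1 10·21=210, M4→P1 6·23=138, M5→P1 4·25=100, M6→P1 5·9=45. Service 627; fixed 447; total 1074.
{P3}: M1→P3 10·10=100, M2→P3 13·17=221, M3→P3 7·21=147, M4→P3 5·23=115, M5→P3 7·25=175, M6→P3 3·9=27. Service 785; fixed 385; total 1170.
{P1, P3}: service 523 + fixed 832 = 1355
{P1, P2, P3}: M1→P2 6·10=60, M2→P1 2·17=34, M3→P3 7·21=147, M4→P2 5·23=115, M5→P1 4·25=100, M6→P3 3·9=27. Service 483; fixed 1621; total 2104.
No other subset beats 1074.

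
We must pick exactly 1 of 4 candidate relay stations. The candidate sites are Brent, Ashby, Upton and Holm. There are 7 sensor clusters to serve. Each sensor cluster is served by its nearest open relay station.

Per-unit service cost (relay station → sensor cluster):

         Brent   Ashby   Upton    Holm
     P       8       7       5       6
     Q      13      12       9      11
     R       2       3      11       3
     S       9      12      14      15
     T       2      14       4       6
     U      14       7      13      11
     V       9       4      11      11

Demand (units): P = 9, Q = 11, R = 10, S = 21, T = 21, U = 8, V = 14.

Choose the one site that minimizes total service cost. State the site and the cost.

With exactly 1 open, each sensor cluster uses its cheapest among the chosen.
{Brent}: P→Brent 8·9=72, Q→Brent 13·11=143, R→Brent 2·10=20, S→Brent 9·21=189, T→Brent 2·21=42, U→Brent 14·8=112, V→Brent 9·14=126. Service cost 704.
{Ashby}: service cost 883
{Holm}: service cost 888
Among all 4 size-1 choices, {Brent} is lowest.

Choose Brent only; total service cost 704.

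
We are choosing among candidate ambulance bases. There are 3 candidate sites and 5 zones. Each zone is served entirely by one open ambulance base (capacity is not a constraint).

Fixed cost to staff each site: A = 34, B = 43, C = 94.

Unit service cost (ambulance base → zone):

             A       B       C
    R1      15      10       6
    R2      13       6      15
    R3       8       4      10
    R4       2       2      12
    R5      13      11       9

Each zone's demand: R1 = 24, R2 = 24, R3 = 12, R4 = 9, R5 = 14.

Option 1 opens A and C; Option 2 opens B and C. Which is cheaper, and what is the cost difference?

Option 2 is cheaper by 207.

Option 1: {A, C}: R1→C 6·24=144, R2→A 13·24=312, R3→A 8·12=96, R4→A 2·9=18, R5→C 9·14=126. Service 696; fixed 128; total 824.
Option 2: {B, C}: R1→C 6·24=144, R2→B 6·24=144, R3→B 4·12=48, R4→B 2·9=18, R5→C 9·14=126. Service 480; fixed 137; total 617.
Difference: |824 − 617| = 207.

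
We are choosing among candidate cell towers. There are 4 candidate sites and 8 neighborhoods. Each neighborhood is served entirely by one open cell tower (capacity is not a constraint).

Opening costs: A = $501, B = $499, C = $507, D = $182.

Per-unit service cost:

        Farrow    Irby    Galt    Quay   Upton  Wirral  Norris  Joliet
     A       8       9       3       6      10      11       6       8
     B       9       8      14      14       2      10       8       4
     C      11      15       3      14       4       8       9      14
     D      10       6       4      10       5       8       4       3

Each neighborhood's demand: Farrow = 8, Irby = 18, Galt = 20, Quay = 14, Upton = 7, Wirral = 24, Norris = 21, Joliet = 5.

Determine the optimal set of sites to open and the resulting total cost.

For any fixed open set, each neighborhood goes to its cheapest open site; total = fixed + service.
{D}: Farrow→D 10·8=80, Irby→D 6·18=108, Galt→D 4·20=80, Quay→D 10·14=140, Upton→D 5·7=35, Wirral→D 8·24=192, Norris→D 4·21=84, Joliet→D 3·5=15. Service 734; fixed 182; total 916.
{A, D}: Farrow→A 8·8=64, Irby→D 6·18=108, Galt→A 3·20=60, Quay→A 6·14=84, Upton→D 5·7=35, Wirral→D 8·24=192, Norris→D 4·21=84, Joliet→D 3·5=15. Service 642; fixed 683; total 1325.
{A}: Farrow→A 8·8=64, Irby→A 9·18=162, Galt→A 3·20=60, Quay→A 6·14=84, Upton→A 10·7=70, Wirral→A 11·24=264, Norris→A 6·21=126, Joliet→A 8·5=40. Service 870; fixed 501; total 1371.
{A, B, C, D}: service 621 + fixed 1689 = 2310
No other subset beats 916.

Open D only; minimum total cost 916.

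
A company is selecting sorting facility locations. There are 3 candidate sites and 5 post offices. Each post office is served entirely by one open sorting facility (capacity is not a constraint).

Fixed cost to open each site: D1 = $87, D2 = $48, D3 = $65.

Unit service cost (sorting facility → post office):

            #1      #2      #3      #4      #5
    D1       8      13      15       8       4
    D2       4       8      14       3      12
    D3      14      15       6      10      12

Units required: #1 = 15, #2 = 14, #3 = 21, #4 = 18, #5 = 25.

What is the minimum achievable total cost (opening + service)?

Minimum total cost: 652

For any fixed open set, each post office goes to its cheapest open site; total = fixed + service.
{D1, D2, D3}: #1→D2 4·15=60, #2→D2 8·14=112, #3→D3 6·21=126, #4→D2 3·18=54, #5→D1 4·25=100. Service 452; fixed 200; total 652.
{D1, D2}: service 620 + fixed 135 = 755
{D2, D3}: service 652 + fixed 113 = 765
{D2}: service 820 + fixed 48 = 868
(All 7 nonempty subsets were checked; D1, D2 and D3 is lowest.)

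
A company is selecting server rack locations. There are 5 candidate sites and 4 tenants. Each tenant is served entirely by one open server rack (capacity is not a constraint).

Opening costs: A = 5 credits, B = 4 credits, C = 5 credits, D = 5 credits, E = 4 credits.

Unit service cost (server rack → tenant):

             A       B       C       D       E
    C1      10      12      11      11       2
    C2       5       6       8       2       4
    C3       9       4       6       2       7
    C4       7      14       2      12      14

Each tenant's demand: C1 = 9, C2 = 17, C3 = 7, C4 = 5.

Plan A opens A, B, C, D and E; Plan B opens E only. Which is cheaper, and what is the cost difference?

Plan A is cheaper by 110.

Plan A: {A, B, C, D, E}: C1→E 2·9=18, C2→D 2·17=34, C3→D 2·7=14, C4→C 2·5=10. Service 76; fixed 23; total 99.
Plan B: {E}: C1→E 2·9=18, C2→E 4·17=68, C3→E 7·7=49, C4→E 14·5=70. Service 205; fixed 4; total 209.
Difference: |99 − 209| = 110.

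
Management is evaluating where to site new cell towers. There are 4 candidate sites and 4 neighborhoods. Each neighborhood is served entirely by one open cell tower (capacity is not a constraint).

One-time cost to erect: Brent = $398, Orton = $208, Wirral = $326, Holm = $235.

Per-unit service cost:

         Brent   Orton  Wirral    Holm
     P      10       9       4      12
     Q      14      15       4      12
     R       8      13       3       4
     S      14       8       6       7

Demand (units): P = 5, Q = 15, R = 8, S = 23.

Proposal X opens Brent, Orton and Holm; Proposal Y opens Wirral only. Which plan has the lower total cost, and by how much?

Proposal X: {Brent, Orton, Holm}: P→Orton 9·5=45, Q→Holm 12·15=180, R→Holm 4·8=32, S→Holm 7·23=161. Service 418; fixed 841; total 1259.
Proposal Y: {Wirral}: P→Wirral 4·5=20, Q→Wirral 4·15=60, R→Wirral 3·8=24, S→Wirral 6·23=138. Service 242; fixed 326; total 568.
Difference: |1259 − 568| = 691.

Proposal Y is cheaper by 691.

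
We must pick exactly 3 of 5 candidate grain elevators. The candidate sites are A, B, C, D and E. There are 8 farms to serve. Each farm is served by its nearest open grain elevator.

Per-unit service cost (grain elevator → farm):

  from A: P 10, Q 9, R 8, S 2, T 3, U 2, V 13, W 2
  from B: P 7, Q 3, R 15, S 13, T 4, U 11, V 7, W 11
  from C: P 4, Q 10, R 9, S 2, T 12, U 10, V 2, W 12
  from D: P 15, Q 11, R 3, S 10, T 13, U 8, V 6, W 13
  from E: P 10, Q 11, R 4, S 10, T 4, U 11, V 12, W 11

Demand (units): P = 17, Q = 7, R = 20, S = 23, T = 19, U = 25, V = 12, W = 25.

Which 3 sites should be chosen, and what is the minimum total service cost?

Choose A, C and D; total service cost 418.

With exactly 3 open, each farm uses its cheapest among the chosen.
{A, C, D}: P→C 4·17=68, Q→A 9·7=63, R→D 3·20=60, S→A 2·23=46, T→A 3·19=57, U→A 2·25=50, V→C 2·12=24, W→A 2·25=50. Service cost 418.
{A, C, E}: service cost 438
{A, B, D}: service cost 475
Among all 10 size-3 choices, {A, C, D} is lowest.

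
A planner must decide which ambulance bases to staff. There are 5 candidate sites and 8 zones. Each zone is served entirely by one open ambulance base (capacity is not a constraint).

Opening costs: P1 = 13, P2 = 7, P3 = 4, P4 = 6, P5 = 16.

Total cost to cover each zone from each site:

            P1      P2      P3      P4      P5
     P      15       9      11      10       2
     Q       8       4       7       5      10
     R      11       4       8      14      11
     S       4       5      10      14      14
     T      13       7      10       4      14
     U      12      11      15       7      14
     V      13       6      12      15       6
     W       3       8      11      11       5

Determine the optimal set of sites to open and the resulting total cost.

Open P2 and P4; minimum total cost 60.

For any fixed open set, each zone goes to its cheapest open site; total = fixed + service.
{P2, P4}: P→P2 9, Q→P2 4, R→P2 4, S→P2 5, T→P4 4, U→P4 7, V→P2 6, W→P2 8. Service 47; fixed 13; total 60.
{P2}: service 54 + fixed 7 = 61
{P2, P3, P4}: P→P2 9, Q→P2 4, R→P2 4, S→P2 5, T→P4 4, U→P4 7, V→P2 6, W→P2 8. Service 47; fixed 17; total 64.
{P1, P2, P3, P4, P5}: service 34 + fixed 46 = 80
No other subset beats 60.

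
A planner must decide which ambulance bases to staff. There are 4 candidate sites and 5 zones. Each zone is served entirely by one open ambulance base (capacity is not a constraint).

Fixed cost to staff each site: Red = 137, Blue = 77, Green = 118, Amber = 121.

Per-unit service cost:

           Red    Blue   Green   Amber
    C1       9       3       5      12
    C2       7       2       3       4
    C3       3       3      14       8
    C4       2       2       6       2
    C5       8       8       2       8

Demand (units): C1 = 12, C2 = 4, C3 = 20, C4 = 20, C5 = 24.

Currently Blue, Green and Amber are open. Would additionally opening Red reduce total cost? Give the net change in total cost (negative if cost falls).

No — net change +137 (cost rises by 137).

Current service cost with {Blue, Green, Amber}: 192.
Adding Red: each zone re-picks its cheapest; new service cost 192, saving 0.
Extra fixed cost: 137. Net change = 137 − 0 = 137.
(Totals: 508 → 645.)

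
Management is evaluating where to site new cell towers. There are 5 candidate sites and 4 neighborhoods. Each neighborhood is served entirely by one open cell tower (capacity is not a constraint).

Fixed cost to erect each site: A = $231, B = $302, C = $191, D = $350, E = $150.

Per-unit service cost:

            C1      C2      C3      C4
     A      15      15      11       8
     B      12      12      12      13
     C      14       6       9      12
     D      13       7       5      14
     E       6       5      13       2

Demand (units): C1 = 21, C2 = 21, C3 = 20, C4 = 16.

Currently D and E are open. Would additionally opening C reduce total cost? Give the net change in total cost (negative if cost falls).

Current service cost with {D, E}: 363.
Adding C: each neighborhood re-picks its cheapest; new service cost 363, saving 0.
Extra fixed cost: 191. Net change = 191 − 0 = 191.
(Totals: 863 → 1054.)

No — net change +191 (cost rises by 191).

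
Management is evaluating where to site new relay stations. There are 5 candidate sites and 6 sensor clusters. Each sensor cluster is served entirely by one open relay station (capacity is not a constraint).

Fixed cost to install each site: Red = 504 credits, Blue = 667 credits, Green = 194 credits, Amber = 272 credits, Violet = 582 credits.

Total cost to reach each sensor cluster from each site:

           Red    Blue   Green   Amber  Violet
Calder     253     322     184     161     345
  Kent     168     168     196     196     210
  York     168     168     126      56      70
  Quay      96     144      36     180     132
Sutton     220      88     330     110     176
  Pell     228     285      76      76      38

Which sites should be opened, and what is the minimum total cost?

For any fixed open set, each sensor cluster goes to its cheapest open site; total = fixed + service.
{Amber}: Calder→Amber 161, Kent→Amber 196, York→Amber 56, Quay→Amber 180, Sutton→Amber 110, Pell→Amber 76. Service 779; fixed 272; total 1051.
{Green, Amber}: Calder→Amber 161, Kent→Green 196, York→Amber 56, Quay→Green 36, Sutton→Amber 110, Pell→Green 76. Service 635; fixed 466; total 1101.
{Green}: service 948 + fixed 194 = 1142
{Red, Blue, Green, Amber, Violet}: Calder→Amber 161, Kent→Red 168, York→Amber 56, Quay→Green 36, Sutton→Blue 88, Pell→Violet 38. Service 547; fixed 2219; total 2766.
No other subset beats 1051.

Open Amber only; minimum total cost 1051.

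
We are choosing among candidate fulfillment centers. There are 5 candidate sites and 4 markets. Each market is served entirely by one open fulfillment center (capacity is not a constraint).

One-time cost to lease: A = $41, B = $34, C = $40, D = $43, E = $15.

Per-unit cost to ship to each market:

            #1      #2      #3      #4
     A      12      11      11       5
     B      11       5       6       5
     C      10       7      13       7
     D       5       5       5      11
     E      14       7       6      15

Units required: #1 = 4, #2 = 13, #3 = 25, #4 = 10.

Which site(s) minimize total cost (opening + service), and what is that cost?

For any fixed open set, each market goes to its cheapest open site; total = fixed + service.
{B, D}: #1→D 5·4=20, #2→B 5·13=65, #3→D 5·25=125, #4→B 5·10=50. Service 260; fixed 77; total 337.
{B}: service 309 + fixed 34 = 343
{A, D}: service 260 + fixed 84 = 344
{A, B, C, D, E}: #1→D 5·4=20, #2→B 5·13=65, #3→D 5·25=125, #4→A 5·10=50. Service 260; fixed 173; total 433.
No other subset beats 337.

Open B and D; minimum total cost 337.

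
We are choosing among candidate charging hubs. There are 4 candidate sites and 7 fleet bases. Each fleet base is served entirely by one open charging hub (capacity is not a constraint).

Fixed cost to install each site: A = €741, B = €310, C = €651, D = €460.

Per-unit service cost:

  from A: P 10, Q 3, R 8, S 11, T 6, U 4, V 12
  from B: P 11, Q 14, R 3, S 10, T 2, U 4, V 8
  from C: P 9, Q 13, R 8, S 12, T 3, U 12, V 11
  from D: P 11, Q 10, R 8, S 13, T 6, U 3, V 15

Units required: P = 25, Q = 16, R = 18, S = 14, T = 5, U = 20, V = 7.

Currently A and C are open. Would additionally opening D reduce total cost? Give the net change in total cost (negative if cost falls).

No — net change +440 (cost rises by 440).

Current service cost with {A, C}: 743.
Adding D: each fleet base re-picks its cheapest; new service cost 723, saving 20.
Extra fixed cost: 460. Net change = 460 − 20 = 440.
(Totals: 2135 → 2575.)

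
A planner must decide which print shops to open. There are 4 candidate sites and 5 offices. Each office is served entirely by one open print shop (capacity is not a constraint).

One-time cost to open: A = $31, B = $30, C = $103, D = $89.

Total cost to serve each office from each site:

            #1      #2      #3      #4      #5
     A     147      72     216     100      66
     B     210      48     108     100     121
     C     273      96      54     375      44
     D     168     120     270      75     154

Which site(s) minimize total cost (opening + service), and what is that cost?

For any fixed open set, each office goes to its cheapest open site; total = fixed + service.
{A, B}: #1→A 147, #2→B 48, #3→B 108, #4→A 100, #5→A 66. Service 469; fixed 61; total 530.
{A, C}: service 417 + fixed 134 = 551
{A, B, C}: #1→A 147, #2→B 48, #3→C 54, #4→A 100, #5→C 44. Service 393; fixed 164; total 557.
{A, B, C, D}: service 368 + fixed 253 = 621
No other subset beats 530.

Open A and B; minimum total cost 530.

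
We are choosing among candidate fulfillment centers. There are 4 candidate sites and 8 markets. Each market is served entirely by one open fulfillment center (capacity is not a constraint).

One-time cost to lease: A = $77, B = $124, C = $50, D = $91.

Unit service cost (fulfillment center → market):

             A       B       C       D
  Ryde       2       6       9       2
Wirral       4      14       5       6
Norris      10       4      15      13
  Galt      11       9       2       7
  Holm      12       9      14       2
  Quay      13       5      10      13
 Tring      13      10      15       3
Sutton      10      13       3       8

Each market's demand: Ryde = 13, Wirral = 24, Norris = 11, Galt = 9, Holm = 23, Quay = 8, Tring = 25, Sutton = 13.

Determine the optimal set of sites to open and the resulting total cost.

For any fixed open set, each market goes to its cheapest open site; total = fixed + service.
{B, C, D}: Ryde→D 2·13=26, Wirral→C 5·24=120, Norris→B 4·11=44, Galt→C 2·9=18, Holm→D 2·23=46, Quay→B 5·8=40, Tring→D 3·25=75, Sutton→C 3·13=39. Service 408; fixed 265; total 673.
{C, D}: Ryde→D 2·13=26, Wirral→C 5·24=120, Norris→D 13·11=143, Galt→C 2·9=18, Holm→D 2·23=46, Quay→C 10·8=80, Tring→D 3·25=75, Sutton→C 3·13=39. Service 547; fixed 141; total 688.
{A, C, D}: Ryde→A 2·13=26, Wirral→A 4·24=96, Norris→A 10·11=110, Galt→C 2·9=18, Holm→D 2·23=46, Quay→C 10·8=80, Tring→D 3·25=75, Sutton→C 3·13=39. Service 490; fixed 218; total 708.
{A, B, C, D}: service 384 + fixed 342 = 726
No other subset beats 673.

Open B, C and D; minimum total cost 673.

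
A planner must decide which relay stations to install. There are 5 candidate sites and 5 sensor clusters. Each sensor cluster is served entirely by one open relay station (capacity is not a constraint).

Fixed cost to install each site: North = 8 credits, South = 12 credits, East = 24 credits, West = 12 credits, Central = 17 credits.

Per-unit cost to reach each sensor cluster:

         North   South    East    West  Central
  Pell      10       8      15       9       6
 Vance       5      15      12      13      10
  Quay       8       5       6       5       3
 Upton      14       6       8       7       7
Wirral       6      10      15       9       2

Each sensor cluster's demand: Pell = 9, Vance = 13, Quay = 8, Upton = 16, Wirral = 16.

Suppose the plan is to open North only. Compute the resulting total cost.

Each sensor cluster is assigned to its cheapest site among the open ones.
{North}: Pell→North 10·9=90, Vance→North 5·13=65, Quay→North 8·8=64, Upton→North 14·16=224, Wirral→North 6·16=96. Service 539; fixed 8; total 547.

Total cost: 547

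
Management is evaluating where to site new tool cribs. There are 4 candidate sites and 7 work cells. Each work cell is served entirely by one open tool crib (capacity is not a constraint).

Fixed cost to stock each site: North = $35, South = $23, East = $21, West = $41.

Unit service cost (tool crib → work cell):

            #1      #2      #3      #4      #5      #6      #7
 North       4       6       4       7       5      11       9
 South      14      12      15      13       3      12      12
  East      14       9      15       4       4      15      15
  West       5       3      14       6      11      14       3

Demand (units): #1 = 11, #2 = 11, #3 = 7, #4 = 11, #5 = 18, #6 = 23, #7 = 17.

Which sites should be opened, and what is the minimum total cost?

Open North, East and West; minimum total cost 622.

For any fixed open set, each work cell goes to its cheapest open site; total = fixed + service.
{North, East, West}: #1→North 4·11=44, #2→West 3·11=33, #3→North 4·7=28, #4→East 4·11=44, #5→East 4·18=72, #6→North 11·23=253, #7→West 3·17=51. Service 525; fixed 97; total 622.
{North, South, East, West}: #1→North 4·11=44, #2→West 3·11=33, #3→North 4·7=28, #4→East 4·11=44, #5→South 3·18=54, #6→North 11·23=253, #7→West 3·17=51. Service 507; fixed 120; total 627.
{North, South, West}: service 529 + fixed 99 = 628
{East}: service 1074 + fixed 21 = 1095
No other subset beats 622.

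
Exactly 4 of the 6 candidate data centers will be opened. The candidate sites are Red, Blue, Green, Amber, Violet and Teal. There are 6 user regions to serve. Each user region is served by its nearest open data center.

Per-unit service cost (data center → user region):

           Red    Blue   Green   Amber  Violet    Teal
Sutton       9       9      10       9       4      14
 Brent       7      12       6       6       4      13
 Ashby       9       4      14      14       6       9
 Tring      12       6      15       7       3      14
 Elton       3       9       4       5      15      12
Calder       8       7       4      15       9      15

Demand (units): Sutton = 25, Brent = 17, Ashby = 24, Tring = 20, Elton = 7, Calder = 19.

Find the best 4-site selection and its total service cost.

With exactly 4 open, each user region uses its cheapest among the chosen.
{Red, Blue, Green, Violet}: Sutton→Violet 4·25=100, Brent→Violet 4·17=68, Ashby→Blue 4·24=96, Tring→Violet 3·20=60, Elton→Red 3·7=21, Calder→Green 4·19=76. Service cost 421.
{Blue, Green, Amber, Violet}: service cost 428
{Blue, Green, Violet, Teal}: service cost 428
Among all 15 size-4 choices, {Red, Blue, Green, Violet} is lowest.

Choose Red, Blue, Green and Violet; total service cost 421.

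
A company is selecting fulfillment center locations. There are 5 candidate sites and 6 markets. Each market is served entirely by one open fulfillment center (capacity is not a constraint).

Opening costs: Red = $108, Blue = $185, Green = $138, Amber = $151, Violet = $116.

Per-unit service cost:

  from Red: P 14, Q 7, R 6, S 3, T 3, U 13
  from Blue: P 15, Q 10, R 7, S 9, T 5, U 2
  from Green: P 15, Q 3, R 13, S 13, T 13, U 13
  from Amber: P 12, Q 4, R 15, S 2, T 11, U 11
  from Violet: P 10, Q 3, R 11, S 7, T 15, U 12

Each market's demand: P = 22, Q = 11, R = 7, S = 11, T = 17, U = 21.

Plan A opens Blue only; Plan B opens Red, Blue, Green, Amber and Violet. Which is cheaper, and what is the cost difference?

Plan A: {Blue}: P→Blue 15·22=330, Q→Blue 10·11=110, R→Blue 7·7=49, S→Blue 9·11=99, T→Blue 5·17=85, U→Blue 2·21=42. Service 715; fixed 185; total 900.
Plan B: {Red, Blue, Green, Amber, Violet}: P→Violet 10·22=220, Q→Green 3·11=33, R→Red 6·7=42, S→Amber 2·11=22, T→Red 3·17=51, U→Blue 2·21=42. Service 410; fixed 698; total 1108.
Difference: |900 − 1108| = 208.

Plan A is cheaper by 208.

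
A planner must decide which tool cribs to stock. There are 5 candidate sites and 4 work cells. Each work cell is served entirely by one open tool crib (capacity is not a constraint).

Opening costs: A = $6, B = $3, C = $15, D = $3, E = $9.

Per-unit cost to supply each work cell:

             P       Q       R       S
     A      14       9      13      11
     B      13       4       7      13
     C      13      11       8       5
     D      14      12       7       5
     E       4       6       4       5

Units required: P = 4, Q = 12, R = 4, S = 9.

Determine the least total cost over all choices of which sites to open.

Minimum total cost: 137

For any fixed open set, each work cell goes to its cheapest open site; total = fixed + service.
{B, E}: P→E 4·4=16, Q→B 4·12=48, R→E 4·4=16, S→E 5·9=45. Service 125; fixed 12; total 137.
{B, D, E}: service 125 + fixed 15 = 140
{A, B, E}: service 125 + fixed 18 = 143
{A, B, C, D, E}: P→E 4·4=16, Q→B 4·12=48, R→E 4·4=16, S→C 5·9=45. Service 125; fixed 36; total 161.
No other subset beats 137.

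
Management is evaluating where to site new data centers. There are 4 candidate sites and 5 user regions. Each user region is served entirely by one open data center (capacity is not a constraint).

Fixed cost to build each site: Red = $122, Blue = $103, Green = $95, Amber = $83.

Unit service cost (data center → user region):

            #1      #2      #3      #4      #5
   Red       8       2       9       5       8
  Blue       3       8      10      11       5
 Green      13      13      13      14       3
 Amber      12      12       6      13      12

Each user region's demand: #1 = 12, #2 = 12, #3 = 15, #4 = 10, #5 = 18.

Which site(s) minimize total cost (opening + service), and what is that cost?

For any fixed open set, each user region goes to its cheapest open site; total = fixed + service.
{Red, Blue}: #1→Blue 3·12=36, #2→Red 2·12=24, #3→Red 9·15=135, #4→Red 5·10=50, #5→Blue 5·18=90. Service 335; fixed 225; total 560.
{Red}: service 449 + fixed 122 = 571
{Red, Green}: #1→Red 8·12=96, #2→Red 2·12=24, #3→Red 9·15=135, #4→Red 5·10=50, #5→Green 3·18=54. Service 359; fixed 217; total 576.
{Red, Blue, Green, Amber}: #1→Blue 3·12=36, #2→Red 2·12=24, #3→Amber 6·15=90, #4→Red 5·10=50, #5→Green 3·18=54. Service 254; fixed 403; total 657.
No other subset beats 560.

Open Red and Blue; minimum total cost 560.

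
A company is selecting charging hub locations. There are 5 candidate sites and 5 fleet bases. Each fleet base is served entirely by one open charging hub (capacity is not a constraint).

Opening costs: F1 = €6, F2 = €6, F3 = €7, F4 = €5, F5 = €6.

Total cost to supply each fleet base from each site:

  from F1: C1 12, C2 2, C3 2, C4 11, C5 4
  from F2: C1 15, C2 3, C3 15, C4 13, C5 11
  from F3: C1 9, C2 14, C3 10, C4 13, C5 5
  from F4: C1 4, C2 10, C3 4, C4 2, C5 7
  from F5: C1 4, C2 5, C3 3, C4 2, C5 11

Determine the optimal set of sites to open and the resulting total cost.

For any fixed open set, each fleet base goes to its cheapest open site; total = fixed + service.
{F1, F4}: C1→F4 4, C2→F1 2, C3→F1 2, C4→F4 2, C5→F1 4. Service 14; fixed 11; total 25.
{F1, F5}: service 14 + fixed 12 = 26
{F1, F2, F4}: service 14 + fixed 17 = 31
{F1, F2, F3, F4, F5}: C1→F4 4, C2→F1 2, C3→F1 2, C4→F4 2, C5→F1 4. Service 14; fixed 30; total 44.
No other subset beats 25.

Open F1 and F4; minimum total cost 25.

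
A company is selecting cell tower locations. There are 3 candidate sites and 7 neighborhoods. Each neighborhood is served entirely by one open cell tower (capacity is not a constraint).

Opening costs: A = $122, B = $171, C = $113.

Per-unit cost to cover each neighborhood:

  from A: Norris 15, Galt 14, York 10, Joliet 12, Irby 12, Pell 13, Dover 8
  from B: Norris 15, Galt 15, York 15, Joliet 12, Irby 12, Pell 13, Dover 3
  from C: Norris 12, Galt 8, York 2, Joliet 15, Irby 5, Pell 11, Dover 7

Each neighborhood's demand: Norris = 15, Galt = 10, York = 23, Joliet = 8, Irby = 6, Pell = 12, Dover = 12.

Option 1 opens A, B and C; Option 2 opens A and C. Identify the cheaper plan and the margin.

Option 2 is cheaper by 123.

Option 1: {A, B, C}: Norris→C 12·15=180, Galt→C 8·10=80, York→C 2·23=46, Joliet→A 12·8=96, Irby→C 5·6=30, Pell→C 11·12=132, Dover→B 3·12=36. Service 600; fixed 406; total 1006.
Option 2: {A, C}: Norris→C 12·15=180, Galt→C 8·10=80, York→C 2·23=46, Joliet→A 12·8=96, Irby→C 5·6=30, Pell→C 11·12=132, Dover→C 7·12=84. Service 648; fixed 235; total 883.
Difference: |1006 − 883| = 123.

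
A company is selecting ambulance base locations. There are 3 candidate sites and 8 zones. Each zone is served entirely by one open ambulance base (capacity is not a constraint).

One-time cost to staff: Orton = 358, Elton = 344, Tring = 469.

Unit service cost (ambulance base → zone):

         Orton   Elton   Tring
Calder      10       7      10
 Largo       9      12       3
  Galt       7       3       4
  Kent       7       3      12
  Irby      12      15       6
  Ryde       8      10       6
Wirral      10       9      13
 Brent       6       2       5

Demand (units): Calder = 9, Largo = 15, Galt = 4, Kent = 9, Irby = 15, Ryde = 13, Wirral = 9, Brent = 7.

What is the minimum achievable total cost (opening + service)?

Minimum total cost: 1048

For any fixed open set, each zone goes to its cheapest open site; total = fixed + service.
{Tring}: Calder→Tring 10·9=90, Largo→Tring 3·15=45, Galt→Tring 4·4=16, Kent→Tring 12·9=108, Irby→Tring 6·15=90, Ryde→Tring 6·13=78, Wirral→Tring 13·9=117, Brent→Tring 5·7=35. Service 579; fixed 469; total 1048.
{Elton}: Calder→Elton 7·9=63, Largo→Elton 12·15=180, Galt→Elton 3·4=12, Kent→Elton 3·9=27, Irby→Elton 15·15=225, Ryde→Elton 10·13=130, Wirral→Elton 9·9=81, Brent→Elton 2·7=14. Service 732; fixed 344; total 1076.
{Orton}: service 732 + fixed 358 = 1090
{Orton, Elton, Tring}: service 410 + fixed 1171 = 1581
No other subset beats 1048.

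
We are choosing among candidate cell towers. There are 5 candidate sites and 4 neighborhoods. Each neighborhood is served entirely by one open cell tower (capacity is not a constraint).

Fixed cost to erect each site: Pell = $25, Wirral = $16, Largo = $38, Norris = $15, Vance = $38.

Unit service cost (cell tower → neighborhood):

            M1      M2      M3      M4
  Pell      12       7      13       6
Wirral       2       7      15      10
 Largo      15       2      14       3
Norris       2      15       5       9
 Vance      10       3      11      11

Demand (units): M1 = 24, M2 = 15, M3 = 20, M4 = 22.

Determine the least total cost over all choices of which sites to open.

Minimum total cost: 297

For any fixed open set, each neighborhood goes to its cheapest open site; total = fixed + service.
{Largo, Norris}: M1→Norris 2·24=48, M2→Largo 2·15=30, M3→Norris 5·20=100, M4→Largo 3·22=66. Service 244; fixed 53; total 297.
{Wirral, Largo, Norris}: service 244 + fixed 69 = 313
{Pell, Largo, Norris}: service 244 + fixed 78 = 322
{Pell, Wirral, Largo, Norris, Vance}: M1→Wirral 2·24=48, M2→Largo 2·15=30, M3→Norris 5·20=100, M4→Largo 3·22=66. Service 244; fixed 132; total 376.
No other subset beats 297.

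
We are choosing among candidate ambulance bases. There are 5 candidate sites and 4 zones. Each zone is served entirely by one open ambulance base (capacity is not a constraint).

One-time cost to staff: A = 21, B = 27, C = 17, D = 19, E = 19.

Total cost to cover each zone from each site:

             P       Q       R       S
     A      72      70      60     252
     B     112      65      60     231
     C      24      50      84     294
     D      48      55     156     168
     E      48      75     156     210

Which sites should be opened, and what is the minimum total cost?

Open A, C and D; minimum total cost 359.

For any fixed open set, each zone goes to its cheapest open site; total = fixed + service.
{A, C, D}: P→C 24, Q→C 50, R→A 60, S→D 168. Service 302; fixed 57; total 359.
{C, D}: P→C 24, Q→C 50, R→C 84, S→D 168. Service 326; fixed 36; total 362.
{B, C, D}: P→C 24, Q→C 50, R→B 60, S→D 168. Service 302; fixed 63; total 365.
{A, B, C, D, E}: P→C 24, Q→C 50, R→A 60, S→D 168. Service 302; fixed 103; total 405.
No other subset beats 359.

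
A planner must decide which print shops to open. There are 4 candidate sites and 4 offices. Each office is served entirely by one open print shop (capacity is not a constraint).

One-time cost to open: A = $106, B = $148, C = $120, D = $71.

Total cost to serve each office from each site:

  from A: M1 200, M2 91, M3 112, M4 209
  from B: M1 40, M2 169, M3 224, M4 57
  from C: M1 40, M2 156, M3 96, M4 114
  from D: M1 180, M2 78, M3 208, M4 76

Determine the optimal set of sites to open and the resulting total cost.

Open C and D; minimum total cost 481.

For any fixed open set, each office goes to its cheapest open site; total = fixed + service.
{C, D}: M1→C 40, M2→D 78, M3→C 96, M4→D 76. Service 290; fixed 191; total 481.
{C}: service 406 + fixed 120 = 526
{A, B}: service 300 + fixed 254 = 554
{A, B, C, D}: service 271 + fixed 445 = 716
(All 15 nonempty subsets were checked; C and D is lowest.)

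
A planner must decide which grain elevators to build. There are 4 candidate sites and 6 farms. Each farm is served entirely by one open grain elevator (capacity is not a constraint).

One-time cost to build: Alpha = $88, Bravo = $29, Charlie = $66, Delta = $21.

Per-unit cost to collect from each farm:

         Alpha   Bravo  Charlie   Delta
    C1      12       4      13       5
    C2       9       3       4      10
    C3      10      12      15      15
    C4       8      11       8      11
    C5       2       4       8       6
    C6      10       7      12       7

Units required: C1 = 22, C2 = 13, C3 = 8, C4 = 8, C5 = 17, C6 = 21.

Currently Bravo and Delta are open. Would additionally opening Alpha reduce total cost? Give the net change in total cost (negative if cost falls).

No — net change +14 (cost rises by 14).

Current service cost with {Bravo, Delta}: 526.
Adding Alpha: each farm re-picks its cheapest; new service cost 452, saving 74.
Extra fixed cost: 88. Net change = 88 − 74 = 14.
(Totals: 576 → 590.)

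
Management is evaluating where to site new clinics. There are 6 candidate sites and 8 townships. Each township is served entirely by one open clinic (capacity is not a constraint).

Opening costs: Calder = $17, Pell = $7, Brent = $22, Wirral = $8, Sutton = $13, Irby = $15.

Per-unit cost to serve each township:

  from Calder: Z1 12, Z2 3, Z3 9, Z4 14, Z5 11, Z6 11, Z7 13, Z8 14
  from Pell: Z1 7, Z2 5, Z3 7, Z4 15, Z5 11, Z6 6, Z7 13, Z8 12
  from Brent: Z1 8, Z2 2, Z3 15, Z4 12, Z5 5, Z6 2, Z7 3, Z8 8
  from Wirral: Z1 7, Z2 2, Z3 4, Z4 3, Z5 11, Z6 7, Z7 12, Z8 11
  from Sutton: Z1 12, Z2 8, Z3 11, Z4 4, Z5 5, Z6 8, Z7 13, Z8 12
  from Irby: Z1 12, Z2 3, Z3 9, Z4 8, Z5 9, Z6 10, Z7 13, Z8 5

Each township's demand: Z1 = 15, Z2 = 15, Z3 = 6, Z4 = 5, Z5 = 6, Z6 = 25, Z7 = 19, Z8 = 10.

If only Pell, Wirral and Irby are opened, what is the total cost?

Each township is assigned to its cheapest site among the open ones.
{Pell, Wirral, Irby}: Z1→Pell 7·15=105, Z2→Wirral 2·15=30, Z3→Wirral 4·6=24, Z4→Wirral 3·5=15, Z5→Irby 9·6=54, Z6→Pell 6·25=150, Z7→Wirral 12·19=228, Z8→Irby 5·10=50. Service 656; fixed 30; total 686.

Total cost: 686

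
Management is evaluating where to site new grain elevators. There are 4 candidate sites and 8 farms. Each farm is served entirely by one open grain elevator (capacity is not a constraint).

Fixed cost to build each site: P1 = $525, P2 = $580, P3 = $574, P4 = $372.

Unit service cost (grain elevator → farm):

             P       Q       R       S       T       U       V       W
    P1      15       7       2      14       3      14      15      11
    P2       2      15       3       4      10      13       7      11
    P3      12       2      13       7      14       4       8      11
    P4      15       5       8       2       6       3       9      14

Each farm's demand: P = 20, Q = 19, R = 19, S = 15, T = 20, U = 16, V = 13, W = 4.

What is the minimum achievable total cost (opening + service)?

Minimum total cost: 1290

For any fixed open set, each farm goes to its cheapest open site; total = fixed + service.
{P4}: P→P4 15·20=300, Q→P4 5·19=95, R→P4 8·19=152, S→P4 2·15=30, T→P4 6·20=120, U→P4 3·16=48, V→P4 9·13=117, W→P4 14·4=56. Service 918; fixed 372; total 1290.
{P2, P4}: P→P2 2·20=40, Q→P4 5·19=95, R→P2 3·19=57, S→P4 2·15=30, T→P4 6·20=120, U→P4 3·16=48, V→P2 7·13=91, W→P2 11·4=44. Service 525; fixed 952; total 1477.
{P2}: service 985 + fixed 580 = 1565
{P1, P2, P3, P4}: service 389 + fixed 2051 = 2440
(All 15 nonempty subsets were checked; P4 only is lowest.)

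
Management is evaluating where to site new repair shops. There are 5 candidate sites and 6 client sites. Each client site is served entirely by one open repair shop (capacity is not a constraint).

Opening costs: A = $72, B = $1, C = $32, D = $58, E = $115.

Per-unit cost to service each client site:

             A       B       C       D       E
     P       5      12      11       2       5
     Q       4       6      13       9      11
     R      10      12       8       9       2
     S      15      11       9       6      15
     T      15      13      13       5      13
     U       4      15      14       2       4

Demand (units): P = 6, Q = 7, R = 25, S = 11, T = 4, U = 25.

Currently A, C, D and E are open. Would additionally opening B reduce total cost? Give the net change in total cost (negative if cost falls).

No — net change +1 (cost rises by 1).

Current service cost with {A, C, D, E}: 226.
Adding B: each client site re-picks its cheapest; new service cost 226, saving 0.
Extra fixed cost: 1. Net change = 1 − 0 = 1.
(Totals: 503 → 504.)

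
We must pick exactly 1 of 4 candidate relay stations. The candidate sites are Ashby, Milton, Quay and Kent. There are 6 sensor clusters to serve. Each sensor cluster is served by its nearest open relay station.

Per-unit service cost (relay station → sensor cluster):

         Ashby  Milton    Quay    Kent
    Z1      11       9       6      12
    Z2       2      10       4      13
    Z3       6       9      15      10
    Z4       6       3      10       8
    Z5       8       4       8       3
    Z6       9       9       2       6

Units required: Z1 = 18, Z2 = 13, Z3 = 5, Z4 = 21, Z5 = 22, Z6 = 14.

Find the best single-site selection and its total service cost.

With exactly 1 open, each sensor cluster uses its cheapest among the chosen.
{Milton}: Z1→Milton 9·18=162, Z2→Milton 10·13=130, Z3→Milton 9·5=45, Z4→Milton 3·21=63, Z5→Milton 4·22=88, Z6→Milton 9·14=126. Service cost 614.
{Quay}: service cost 649
{Ashby}: service cost 682
Among all 4 size-1 choices, {Milton} is lowest.

Choose Milton only; total service cost 614.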